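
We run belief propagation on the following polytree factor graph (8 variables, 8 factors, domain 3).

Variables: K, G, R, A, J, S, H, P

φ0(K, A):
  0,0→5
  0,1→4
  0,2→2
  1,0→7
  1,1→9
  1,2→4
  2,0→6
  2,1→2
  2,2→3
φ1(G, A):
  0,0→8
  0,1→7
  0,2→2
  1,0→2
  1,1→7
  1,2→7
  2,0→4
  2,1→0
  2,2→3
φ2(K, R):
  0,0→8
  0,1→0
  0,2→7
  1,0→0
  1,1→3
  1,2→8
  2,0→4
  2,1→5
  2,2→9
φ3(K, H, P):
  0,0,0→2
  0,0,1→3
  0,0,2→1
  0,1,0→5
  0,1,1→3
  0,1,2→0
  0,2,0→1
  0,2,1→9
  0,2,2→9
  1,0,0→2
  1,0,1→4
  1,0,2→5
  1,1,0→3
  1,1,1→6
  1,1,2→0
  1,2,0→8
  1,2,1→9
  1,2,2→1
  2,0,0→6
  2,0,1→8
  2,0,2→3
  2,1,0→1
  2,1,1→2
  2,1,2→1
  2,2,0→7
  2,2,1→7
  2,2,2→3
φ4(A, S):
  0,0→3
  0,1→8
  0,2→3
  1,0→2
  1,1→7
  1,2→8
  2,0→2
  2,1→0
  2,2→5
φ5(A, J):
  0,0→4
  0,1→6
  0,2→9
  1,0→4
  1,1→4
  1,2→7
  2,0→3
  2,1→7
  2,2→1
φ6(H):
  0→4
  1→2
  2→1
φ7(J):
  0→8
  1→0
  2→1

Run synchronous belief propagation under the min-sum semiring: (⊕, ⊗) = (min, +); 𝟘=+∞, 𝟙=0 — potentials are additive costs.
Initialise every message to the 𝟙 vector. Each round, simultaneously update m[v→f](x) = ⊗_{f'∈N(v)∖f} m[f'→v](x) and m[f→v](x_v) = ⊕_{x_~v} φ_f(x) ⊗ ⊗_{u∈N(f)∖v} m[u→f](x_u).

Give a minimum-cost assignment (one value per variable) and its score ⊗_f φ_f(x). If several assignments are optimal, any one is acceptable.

assignment: (K=0, G=0, R=1, A=2, J=2, S=1, H=1, P=2); score = 8

init: all messages = 𝟙 over 3 values
r1 m[φ0→K] = [2, 4, 2]
r1 m[φ0→A] = [5, 2, 2]
r1 m[φ1→G] = [2, 2, 0]
r1 m[φ1→A] = [2, 0, 2]
r1 m[φ2→K] = [0, 0, 4]
r1 m[φ2→R] = [0, 0, 7]
r1 m[φ3→K] = [0, 0, 1]
r1 m[φ3→H] = [1, 0, 1]
r1 m[φ3→P] = [1, 2, 0]
r1 m[φ4→A] = [3, 2, 0]
r1 m[φ4→S] = [2, 0, 3]
r1 m[φ5→A] = [4, 4, 1]
r1 m[φ5→J] = [3, 4, 1]
r1 m[φ6→H] = [4, 2, 1]
r1 m[φ7→J] = [8, 0, 1]
r1 m[K→φ0] = [0, 0, 0]
r1 m[K→φ2] = [0, 0, 0]
r1 m[K→φ3] = [0, 0, 0]
r1 m[G→φ1] = [0, 0, 0]
r1 m[R→φ2] = [0, 0, 0]
r1 m[A→φ0] = [0, 0, 0]
r1 m[A→φ1] = [0, 0, 0]
r1 m[A→φ4] = [0, 0, 0]
r1 m[A→φ5] = [0, 0, 0]
r1 m[J→φ5] = [0, 0, 0]
r1 m[J→φ7] = [0, 0, 0]
r1 m[S→φ4] = [0, 0, 0]
r1 m[H→φ3] = [0, 0, 0]
r1 m[H→φ6] = [0, 0, 0]
r1 m[P→φ3] = [0, 0, 0]
r2 m[φ0→K] = [2, 4, 2]
r2 m[φ0→A] = [5, 2, 2]
r2 m[φ1→G] = [2, 2, 0]
r2 m[φ1→A] = [2, 0, 2]
r2 m[φ2→K] = [0, 0, 4]
r2 m[φ2→R] = [0, 0, 7]
r2 m[φ3→K] = [0, 0, 1]
r2 m[φ3→H] = [1, 0, 1]
r2 m[φ3→P] = [1, 2, 0]
r2 m[φ4→A] = [3, 2, 0]
r2 m[φ4→S] = [2, 0, 3]
r2 m[φ5→A] = [4, 4, 1]
r2 m[φ5→J] = [3, 4, 1]
r2 m[φ6→H] = [4, 2, 1]
r2 m[φ7→J] = [8, 0, 1]
r2 m[K→φ0] = [0, 0, 5]
r2 m[K→φ2] = [2, 4, 3]
r2 m[K→φ3] = [2, 4, 6]
r2 m[G→φ1] = [0, 0, 0]
r2 m[R→φ2] = [0, 0, 0]
r2 m[A→φ0] = [9, 6, 3]
r2 m[A→φ1] = [12, 8, 3]
r2 m[A→φ4] = [11, 6, 5]
r2 m[A→φ5] = [10, 4, 4]
r2 m[J→φ5] = [8, 0, 1]
r2 m[J→φ7] = [3, 4, 1]
r2 m[S→φ4] = [0, 0, 0]
r2 m[H→φ3] = [4, 2, 1]
r2 m[H→φ6] = [1, 0, 1]
r2 m[P→φ3] = [0, 0, 0]
r3 m[φ0→K] = [5, 7, 6]
r3 m[φ0→A] = [5, 4, 2]
r3 m[φ1→G] = [5, 10, 6]
r3 m[φ1→A] = [2, 0, 2]
r3 m[φ2→K] = [0, 0, 4]
r3 m[φ2→R] = [4, 2, 9]
r3 m[φ3→K] = [2, 2, 3]
r3 m[φ3→H] = [3, 2, 3]
r3 m[φ3→P] = [4, 7, 4]
r3 m[φ4→A] = [3, 2, 0]
r3 m[φ4→S] = [7, 5, 10]
r3 m[φ5→A] = [6, 4, 2]
r3 m[φ5→J] = [7, 8, 5]
r3 m[φ6→H] = [4, 2, 1]
r3 m[φ7→J] = [8, 0, 1]
r3 m[K→φ0] = [0, 0, 5]
r3 m[K→φ2] = [2, 4, 3]
r3 m[K→φ3] = [2, 4, 6]
r3 m[G→φ1] = [0, 0, 0]
r3 m[R→φ2] = [0, 0, 0]
r3 m[A→φ0] = [9, 6, 3]
r3 m[A→φ1] = [12, 8, 3]
r3 m[A→φ4] = [11, 6, 5]
r3 m[A→φ5] = [10, 4, 4]
r3 m[J→φ5] = [8, 0, 1]
r3 m[J→φ7] = [3, 4, 1]
r3 m[S→φ4] = [0, 0, 0]
r3 m[H→φ3] = [4, 2, 1]
r3 m[H→φ6] = [1, 0, 1]
r3 m[P→φ3] = [0, 0, 0]
r4 m[φ0→K] = [5, 7, 6]
r4 m[φ0→A] = [5, 4, 2]
r4 m[φ1→G] = [5, 10, 6]
r4 m[φ1→A] = [2, 0, 2]
r4 m[φ2→K] = [0, 0, 4]
r4 m[φ2→R] = [4, 2, 9]
r4 m[φ3→K] = [2, 2, 3]
r4 m[φ3→H] = [3, 2, 3]
r4 m[φ3→P] = [4, 7, 4]
r4 m[φ4→A] = [3, 2, 0]
r4 m[φ4→S] = [7, 5, 10]
r4 m[φ5→A] = [6, 4, 2]
r4 m[φ5→J] = [7, 8, 5]
r4 m[φ6→H] = [4, 2, 1]
r4 m[φ7→J] = [8, 0, 1]
r4 m[K→φ0] = [2, 2, 7]
r4 m[K→φ2] = [7, 9, 9]
r4 m[K→φ3] = [5, 7, 10]
r4 m[G→φ1] = [0, 0, 0]
r4 m[R→φ2] = [0, 0, 0]
r4 m[A→φ0] = [11, 6, 4]
r4 m[A→φ1] = [14, 10, 4]
r4 m[A→φ4] = [13, 8, 6]
r4 m[A→φ5] = [10, 6, 4]
r4 m[J→φ5] = [8, 0, 1]
r4 m[J→φ7] = [7, 8, 5]
r4 m[S→φ4] = [0, 0, 0]
r4 m[H→φ3] = [4, 2, 1]
r4 m[H→φ6] = [3, 2, 3]
r4 m[P→φ3] = [0, 0, 0]
r5 m[φ0→K] = [6, 8, 7]
r5 m[φ0→A] = [7, 6, 4]
r5 m[φ1→G] = [6, 11, 7]
r5 m[φ1→A] = [2, 0, 2]
r5 m[φ2→K] = [0, 0, 4]
r5 m[φ2→R] = [9, 7, 14]
r5 m[φ3→K] = [2, 2, 3]
r5 m[φ3→H] = [6, 5, 6]
r5 m[φ3→P] = [7, 10, 7]
r5 m[φ4→A] = [3, 2, 0]
r5 m[φ4→S] = [8, 6, 11]
r5 m[φ5→A] = [6, 4, 2]
r5 m[φ5→J] = [7, 10, 5]
r5 m[φ6→H] = [4, 2, 1]
r5 m[φ7→J] = [8, 0, 1]
r5 m[K→φ0] = [2, 2, 7]
r5 m[K→φ2] = [7, 9, 9]
r5 m[K→φ3] = [5, 7, 10]
r5 m[G→φ1] = [0, 0, 0]
r5 m[R→φ2] = [0, 0, 0]
r5 m[A→φ0] = [11, 6, 4]
r5 m[A→φ1] = [14, 10, 4]
r5 m[A→φ4] = [13, 8, 6]
r5 m[A→φ5] = [10, 6, 4]
r5 m[J→φ5] = [8, 0, 1]
r5 m[J→φ7] = [7, 8, 5]
r5 m[S→φ4] = [0, 0, 0]
r5 m[H→φ3] = [4, 2, 1]
r5 m[H→φ6] = [3, 2, 3]
r5 m[P→φ3] = [0, 0, 0]
r6 m[φ0→K] = [6, 8, 7]
r6 m[φ0→A] = [7, 6, 4]
r6 m[φ1→G] = [6, 11, 7]
r6 m[φ1→A] = [2, 0, 2]
r6 m[φ2→K] = [0, 0, 4]
r6 m[φ2→R] = [9, 7, 14]
r6 m[φ3→K] = [2, 2, 3]
r6 m[φ3→H] = [6, 5, 6]
r6 m[φ3→P] = [7, 10, 7]
r6 m[φ4→A] = [3, 2, 0]
r6 m[φ4→S] = [8, 6, 11]
r6 m[φ5→A] = [6, 4, 2]
r6 m[φ5→J] = [7, 10, 5]
r6 m[φ6→H] = [4, 2, 1]
r6 m[φ7→J] = [8, 0, 1]
r6 m[K→φ0] = [2, 2, 7]
r6 m[K→φ2] = [8, 10, 10]
r6 m[K→φ3] = [6, 8, 11]
r6 m[G→φ1] = [0, 0, 0]
r6 m[R→φ2] = [0, 0, 0]
r6 m[A→φ0] = [11, 6, 4]
r6 m[A→φ1] = [16, 12, 6]
r6 m[A→φ4] = [15, 10, 8]
r6 m[A→φ5] = [12, 8, 6]
r6 m[J→φ5] = [8, 0, 1]
r6 m[J→φ7] = [7, 10, 5]
r6 m[S→φ4] = [0, 0, 0]
r6 m[H→φ3] = [4, 2, 1]
r6 m[H→φ6] = [6, 5, 6]
r6 m[P→φ3] = [0, 0, 0]
r7 m[φ0→K] = [6, 8, 7]
r7 m[φ0→A] = [7, 6, 4]
r7 m[φ1→G] = [8, 13, 9]
r7 m[φ1→A] = [2, 0, 2]
r7 m[φ2→K] = [0, 0, 4]
r7 m[φ2→R] = [10, 8, 15]
r7 m[φ3→K] = [2, 2, 3]
r7 m[φ3→H] = [7, 6, 7]
r7 m[φ3→P] = [8, 11, 8]
r7 m[φ4→A] = [3, 2, 0]
r7 m[φ4→S] = [10, 8, 13]
r7 m[φ5→A] = [6, 4, 2]
r7 m[φ5→J] = [9, 12, 7]
r7 m[φ6→H] = [4, 2, 1]
r7 m[φ7→J] = [8, 0, 1]
r7 m[K→φ0] = [2, 2, 7]
r7 m[K→φ2] = [8, 10, 10]
r7 m[K→φ3] = [6, 8, 11]
r7 m[G→φ1] = [0, 0, 0]
r7 m[R→φ2] = [0, 0, 0]
r7 m[A→φ0] = [11, 6, 4]
r7 m[A→φ1] = [16, 12, 6]
r7 m[A→φ4] = [15, 10, 8]
r7 m[A→φ5] = [12, 8, 6]
r7 m[J→φ5] = [8, 0, 1]
r7 m[J→φ7] = [7, 10, 5]
r7 m[S→φ4] = [0, 0, 0]
r7 m[H→φ3] = [4, 2, 1]
r7 m[H→φ6] = [6, 5, 6]
r7 m[P→φ3] = [0, 0, 0]
r8 m[φ0→K] = [6, 8, 7]
r8 m[φ0→A] = [7, 6, 4]
r8 m[φ1→G] = [8, 13, 9]
r8 m[φ1→A] = [2, 0, 2]
r8 m[φ2→K] = [0, 0, 4]
r8 m[φ2→R] = [10, 8, 15]
r8 m[φ3→K] = [2, 2, 3]
r8 m[φ3→H] = [7, 6, 7]
r8 m[φ3→P] = [8, 11, 8]
r8 m[φ4→A] = [3, 2, 0]
r8 m[φ4→S] = [10, 8, 13]
r8 m[φ5→A] = [6, 4, 2]
r8 m[φ5→J] = [9, 12, 7]
r8 m[φ6→H] = [4, 2, 1]
r8 m[φ7→J] = [8, 0, 1]
r8 m[K→φ0] = [2, 2, 7]
r8 m[K→φ2] = [8, 10, 10]
r8 m[K→φ3] = [6, 8, 11]
r8 m[G→φ1] = [0, 0, 0]
r8 m[R→φ2] = [0, 0, 0]
r8 m[A→φ0] = [11, 6, 4]
r8 m[A→φ1] = [16, 12, 6]
r8 m[A→φ4] = [15, 10, 8]
r8 m[A→φ5] = [12, 8, 6]
r8 m[J→φ5] = [8, 0, 1]
r8 m[J→φ7] = [9, 12, 7]
r8 m[S→φ4] = [0, 0, 0]
r8 m[H→φ3] = [4, 2, 1]
r8 m[H→φ6] = [7, 6, 7]
r8 m[P→φ3] = [0, 0, 0]
r9 m[φ0→K] = [6, 8, 7]
r9 m[φ0→A] = [7, 6, 4]
r9 m[φ1→G] = [8, 13, 9]
r9 m[φ1→A] = [2, 0, 2]
r9 m[φ2→K] = [0, 0, 4]
r9 m[φ2→R] = [10, 8, 15]
r9 m[φ3→K] = [2, 2, 3]
r9 m[φ3→H] = [7, 6, 7]
r9 m[φ3→P] = [8, 11, 8]
r9 m[φ4→A] = [3, 2, 0]
r9 m[φ4→S] = [10, 8, 13]
r9 m[φ5→A] = [6, 4, 2]
r9 m[φ5→J] = [9, 12, 7]
r9 m[φ6→H] = [4, 2, 1]
r9 m[φ7→J] = [8, 0, 1]
r9 m[K→φ0] = [2, 2, 7]
r9 m[K→φ2] = [8, 10, 10]
r9 m[K→φ3] = [6, 8, 11]
r9 m[G→φ1] = [0, 0, 0]
r9 m[R→φ2] = [0, 0, 0]
r9 m[A→φ0] = [11, 6, 4]
r9 m[A→φ1] = [16, 12, 6]
r9 m[A→φ4] = [15, 10, 8]
r9 m[A→φ5] = [12, 8, 6]
r9 m[J→φ5] = [8, 0, 1]
r9 m[J→φ7] = [9, 12, 7]
r9 m[S→φ4] = [0, 0, 0]
r9 m[H→φ3] = [4, 2, 1]
r9 m[H→φ6] = [7, 6, 7]
r9 m[P→φ3] = [0, 0, 0]
fixed point reached at round 9
traceback from K: (K=0, G=0, R=1, A=2, J=2, S=1, H=1, P=2), score=8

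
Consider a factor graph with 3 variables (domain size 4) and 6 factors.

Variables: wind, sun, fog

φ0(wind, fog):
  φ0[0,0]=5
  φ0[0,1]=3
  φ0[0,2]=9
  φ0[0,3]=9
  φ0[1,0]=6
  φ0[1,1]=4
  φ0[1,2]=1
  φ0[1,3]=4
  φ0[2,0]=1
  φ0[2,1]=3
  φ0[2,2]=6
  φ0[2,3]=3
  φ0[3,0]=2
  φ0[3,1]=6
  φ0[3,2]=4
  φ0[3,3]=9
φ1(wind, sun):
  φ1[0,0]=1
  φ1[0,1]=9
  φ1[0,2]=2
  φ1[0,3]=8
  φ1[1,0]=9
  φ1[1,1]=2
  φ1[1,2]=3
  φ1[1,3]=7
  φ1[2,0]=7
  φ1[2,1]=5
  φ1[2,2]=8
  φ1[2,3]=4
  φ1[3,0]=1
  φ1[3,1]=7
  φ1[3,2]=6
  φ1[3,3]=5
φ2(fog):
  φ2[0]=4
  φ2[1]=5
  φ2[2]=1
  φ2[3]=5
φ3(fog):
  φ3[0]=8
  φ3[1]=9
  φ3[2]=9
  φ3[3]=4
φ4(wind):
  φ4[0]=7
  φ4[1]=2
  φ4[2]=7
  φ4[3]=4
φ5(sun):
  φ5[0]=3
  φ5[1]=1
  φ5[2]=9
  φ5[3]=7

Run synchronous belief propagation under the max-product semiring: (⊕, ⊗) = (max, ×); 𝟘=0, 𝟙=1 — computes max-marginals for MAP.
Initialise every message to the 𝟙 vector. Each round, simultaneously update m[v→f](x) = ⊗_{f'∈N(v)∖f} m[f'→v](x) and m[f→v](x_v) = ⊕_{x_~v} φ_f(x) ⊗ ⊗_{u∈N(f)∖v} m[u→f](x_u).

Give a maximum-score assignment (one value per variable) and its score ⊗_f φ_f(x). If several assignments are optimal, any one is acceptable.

assignment: (wind=0, sun=3, fog=3); score = 70560

init: all messages = 𝟙 over 4 values
r1 m[φ0→wind] = [9, 6, 6, 9]
r1 m[φ0→fog] = [6, 6, 9, 9]
r1 m[φ1→wind] = [9, 9, 8, 7]
r1 m[φ1→sun] = [9, 9, 8, 8]
r1 m[φ2→fog] = [4, 5, 1, 5]
r1 m[φ3→fog] = [8, 9, 9, 4]
r1 m[φ4→wind] = [7, 2, 7, 4]
r1 m[φ5→sun] = [3, 1, 9, 7]
r1 m[wind→φ0] = [1, 1, 1, 1]
r1 m[wind→φ1] = [1, 1, 1, 1]
r1 m[wind→φ4] = [1, 1, 1, 1]
r1 m[sun→φ1] = [1, 1, 1, 1]
r1 m[sun→φ5] = [1, 1, 1, 1]
r1 m[fog→φ0] = [1, 1, 1, 1]
r1 m[fog→φ2] = [1, 1, 1, 1]
r1 m[fog→φ3] = [1, 1, 1, 1]
r2 m[φ0→wind] = [9, 6, 6, 9]
r2 m[φ0→fog] = [6, 6, 9, 9]
r2 m[φ1→wind] = [9, 9, 8, 7]
r2 m[φ1→sun] = [9, 9, 8, 8]
r2 m[φ2→fog] = [4, 5, 1, 5]
r2 m[φ3→fog] = [8, 9, 9, 4]
r2 m[φ4→wind] = [7, 2, 7, 4]
r2 m[φ5→sun] = [3, 1, 9, 7]
r2 m[wind→φ0] = [63, 18, 56, 28]
r2 m[wind→φ1] = [63, 12, 42, 36]
r2 m[wind→φ4] = [81, 54, 48, 63]
r2 m[sun→φ1] = [3, 1, 9, 7]
r2 m[sun→φ5] = [9, 9, 8, 8]
r2 m[fog→φ0] = [32, 45, 9, 20]
r2 m[fog→φ2] = [48, 54, 81, 36]
r2 m[fog→φ3] = [24, 30, 9, 45]
r3 m[φ0→wind] = [180, 192, 135, 270]
r3 m[φ0→fog] = [315, 189, 567, 567]
r3 m[φ1→wind] = [56, 49, 72, 54]
r3 m[φ1→sun] = [294, 567, 336, 504]
r3 m[φ2→fog] = [4, 5, 1, 5]
r3 m[φ3→fog] = [8, 9, 9, 4]
r3 m[φ4→wind] = [7, 2, 7, 4]
r3 m[φ5→sun] = [3, 1, 9, 7]
r3 m[wind→φ0] = [63, 18, 56, 28]
r3 m[wind→φ1] = [63, 12, 42, 36]
r3 m[wind→φ4] = [81, 54, 48, 63]
r3 m[sun→φ1] = [3, 1, 9, 7]
r3 m[sun→φ5] = [9, 9, 8, 8]
r3 m[fog→φ0] = [32, 45, 9, 20]
r3 m[fog→φ2] = [48, 54, 81, 36]
r3 m[fog→φ3] = [24, 30, 9, 45]
r4 m[φ0→wind] = [180, 192, 135, 270]
r4 m[φ0→fog] = [315, 189, 567, 567]
r4 m[φ1→wind] = [56, 49, 72, 54]
r4 m[φ1→sun] = [294, 567, 336, 504]
r4 m[φ2→fog] = [4, 5, 1, 5]
r4 m[φ3→fog] = [8, 9, 9, 4]
r4 m[φ4→wind] = [7, 2, 7, 4]
r4 m[φ5→sun] = [3, 1, 9, 7]
r4 m[wind→φ0] = [392, 98, 504, 216]
r4 m[wind→φ1] = [1260, 384, 945, 1080]
r4 m[wind→φ4] = [10080, 9408, 9720, 14580]
r4 m[sun→φ1] = [3, 1, 9, 7]
r4 m[sun→φ5] = [294, 567, 336, 504]
r4 m[fog→φ0] = [32, 45, 9, 20]
r4 m[fog→φ2] = [2520, 1701, 5103, 2268]
r4 m[fog→φ3] = [1260, 945, 567, 2835]
r5 m[φ0→wind] = [180, 192, 135, 270]
r5 m[φ0→fog] = [1960, 1512, 3528, 3528]
r5 m[φ1→wind] = [56, 49, 72, 54]
r5 m[φ1→sun] = [6615, 11340, 7560, 10080]
r5 m[φ2→fog] = [4, 5, 1, 5]
r5 m[φ3→fog] = [8, 9, 9, 4]
r5 m[φ4→wind] = [7, 2, 7, 4]
r5 m[φ5→sun] = [3, 1, 9, 7]
r5 m[wind→φ0] = [392, 98, 504, 216]
r5 m[wind→φ1] = [1260, 384, 945, 1080]
r5 m[wind→φ4] = [10080, 9408, 9720, 14580]
r5 m[sun→φ1] = [3, 1, 9, 7]
r5 m[sun→φ5] = [294, 567, 336, 504]
r5 m[fog→φ0] = [32, 45, 9, 20]
r5 m[fog→φ2] = [2520, 1701, 5103, 2268]
r5 m[fog→φ3] = [1260, 945, 567, 2835]
r6 m[φ0→wind] = [180, 192, 135, 270]
r6 m[φ0→fog] = [1960, 1512, 3528, 3528]
r6 m[φ1→wind] = [56, 49, 72, 54]
r6 m[φ1→sun] = [6615, 11340, 7560, 10080]
r6 m[φ2→fog] = [4, 5, 1, 5]
r6 m[φ3→fog] = [8, 9, 9, 4]
r6 m[φ4→wind] = [7, 2, 7, 4]
r6 m[φ5→sun] = [3, 1, 9, 7]
r6 m[wind→φ0] = [392, 98, 504, 216]
r6 m[wind→φ1] = [1260, 384, 945, 1080]
r6 m[wind→φ4] = [10080, 9408, 9720, 14580]
r6 m[sun→φ1] = [3, 1, 9, 7]
r6 m[sun→φ5] = [6615, 11340, 7560, 10080]
r6 m[fog→φ0] = [32, 45, 9, 20]
r6 m[fog→φ2] = [15680, 13608, 31752, 14112]
r6 m[fog→φ3] = [7840, 7560, 3528, 17640]
r7 m[φ0→wind] = [180, 192, 135, 270]
r7 m[φ0→fog] = [1960, 1512, 3528, 3528]
r7 m[φ1→wind] = [56, 49, 72, 54]
r7 m[φ1→sun] = [6615, 11340, 7560, 10080]
r7 m[φ2→fog] = [4, 5, 1, 5]
r7 m[φ3→fog] = [8, 9, 9, 4]
r7 m[φ4→wind] = [7, 2, 7, 4]
r7 m[φ5→sun] = [3, 1, 9, 7]
r7 m[wind→φ0] = [392, 98, 504, 216]
r7 m[wind→φ1] = [1260, 384, 945, 1080]
r7 m[wind→φ4] = [10080, 9408, 9720, 14580]
r7 m[sun→φ1] = [3, 1, 9, 7]
r7 m[sun→φ5] = [6615, 11340, 7560, 10080]
r7 m[fog→φ0] = [32, 45, 9, 20]
r7 m[fog→φ2] = [15680, 13608, 31752, 14112]
r7 m[fog→φ3] = [7840, 7560, 3528, 17640]
fixed point reached at round 7
traceback from wind: (wind=0, sun=3, fog=3), score=70560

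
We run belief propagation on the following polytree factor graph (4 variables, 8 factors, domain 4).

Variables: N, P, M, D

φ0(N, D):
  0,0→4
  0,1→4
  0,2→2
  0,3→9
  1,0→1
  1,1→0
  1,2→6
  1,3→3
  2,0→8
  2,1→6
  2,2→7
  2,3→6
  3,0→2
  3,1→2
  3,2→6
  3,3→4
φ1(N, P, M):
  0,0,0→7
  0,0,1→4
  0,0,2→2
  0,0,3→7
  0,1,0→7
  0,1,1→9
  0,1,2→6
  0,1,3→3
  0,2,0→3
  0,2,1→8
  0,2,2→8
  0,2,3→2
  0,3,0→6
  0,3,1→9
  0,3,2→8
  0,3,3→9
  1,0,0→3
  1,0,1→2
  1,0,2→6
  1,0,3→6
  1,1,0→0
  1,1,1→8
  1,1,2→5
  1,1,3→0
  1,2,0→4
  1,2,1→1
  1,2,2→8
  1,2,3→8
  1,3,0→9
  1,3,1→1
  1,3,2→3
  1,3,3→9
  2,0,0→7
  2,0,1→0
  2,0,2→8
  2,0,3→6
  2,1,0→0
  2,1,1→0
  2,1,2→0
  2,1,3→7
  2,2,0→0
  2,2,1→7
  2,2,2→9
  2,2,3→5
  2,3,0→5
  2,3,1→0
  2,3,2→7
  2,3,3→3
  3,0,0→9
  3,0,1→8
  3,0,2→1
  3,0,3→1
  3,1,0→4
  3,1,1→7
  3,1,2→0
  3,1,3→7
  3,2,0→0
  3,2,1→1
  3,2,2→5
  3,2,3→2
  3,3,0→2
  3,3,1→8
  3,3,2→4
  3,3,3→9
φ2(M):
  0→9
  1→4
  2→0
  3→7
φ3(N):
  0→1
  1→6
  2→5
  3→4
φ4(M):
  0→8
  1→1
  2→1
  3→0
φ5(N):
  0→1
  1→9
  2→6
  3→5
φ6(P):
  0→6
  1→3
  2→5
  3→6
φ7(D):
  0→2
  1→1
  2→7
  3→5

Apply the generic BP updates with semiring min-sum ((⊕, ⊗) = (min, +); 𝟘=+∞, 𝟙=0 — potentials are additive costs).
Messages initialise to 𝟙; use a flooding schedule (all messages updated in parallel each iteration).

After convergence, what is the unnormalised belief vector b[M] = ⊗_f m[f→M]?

init: all messages = 𝟙 over 4 values
r1 m[φ0→N] = [2, 0, 6, 2]
r1 m[φ0→D] = [1, 0, 2, 3]
r1 m[φ1→N] = [2, 0, 0, 0]
r1 m[φ1→P] = [0, 0, 0, 0]
r1 m[φ1→M] = [0, 0, 0, 0]
r1 m[φ2→M] = [9, 4, 0, 7]
r1 m[φ3→N] = [1, 6, 5, 4]
r1 m[φ4→M] = [8, 1, 1, 0]
r1 m[φ5→N] = [1, 9, 6, 5]
r1 m[φ6→P] = [6, 3, 5, 6]
r1 m[φ7→D] = [2, 1, 7, 5]
r1 m[N→φ0] = [0, 0, 0, 0]
r1 m[N→φ1] = [0, 0, 0, 0]
r1 m[N→φ3] = [0, 0, 0, 0]
r1 m[N→φ5] = [0, 0, 0, 0]
r1 m[P→φ1] = [0, 0, 0, 0]
r1 m[P→φ6] = [0, 0, 0, 0]
r1 m[M→φ1] = [0, 0, 0, 0]
r1 m[M→φ2] = [0, 0, 0, 0]
r1 m[M→φ4] = [0, 0, 0, 0]
r1 m[D→φ0] = [0, 0, 0, 0]
r1 m[D→φ7] = [0, 0, 0, 0]
r2 m[φ0→N] = [2, 0, 6, 2]
r2 m[φ0→D] = [1, 0, 2, 3]
r2 m[φ1→N] = [2, 0, 0, 0]
r2 m[φ1→P] = [0, 0, 0, 0]
r2 m[φ1→M] = [0, 0, 0, 0]
r2 m[φ2→M] = [9, 4, 0, 7]
r2 m[φ3→N] = [1, 6, 5, 4]
r2 m[φ4→M] = [8, 1, 1, 0]
r2 m[φ5→N] = [1, 9, 6, 5]
r2 m[φ6→P] = [6, 3, 5, 6]
r2 m[φ7→D] = [2, 1, 7, 5]
r2 m[N→φ0] = [4, 15, 11, 9]
r2 m[N→φ1] = [4, 15, 17, 11]
r2 m[N→φ3] = [5, 9, 12, 7]
r2 m[N→φ5] = [5, 6, 11, 6]
r2 m[P→φ1] = [6, 3, 5, 6]
r2 m[P→φ6] = [0, 0, 0, 0]
r2 m[M→φ1] = [17, 5, 1, 7]
r2 m[M→φ2] = [8, 1, 1, 0]
r2 m[M→φ4] = [9, 4, 0, 7]
r2 m[D→φ0] = [2, 1, 7, 5]
r2 m[D→φ7] = [1, 0, 2, 3]
r3 m[φ0→N] = [5, 1, 7, 3]
r3 m[φ0→D] = [8, 8, 6, 13]
r3 m[φ1→N] = [9, 9, 4, 4]
r3 m[φ1→P] = [7, 11, 13, 13]
r3 m[φ1→M] = [12, 14, 12, 10]
r3 m[φ2→M] = [9, 4, 0, 7]
r3 m[φ3→N] = [1, 6, 5, 4]
r3 m[φ4→M] = [8, 1, 1, 0]
r3 m[φ5→N] = [1, 9, 6, 5]
r3 m[φ6→P] = [6, 3, 5, 6]
r3 m[φ7→D] = [2, 1, 7, 5]
r3 m[N→φ0] = [4, 15, 11, 9]
r3 m[N→φ1] = [4, 15, 17, 11]
r3 m[N→φ3] = [5, 9, 12, 7]
r3 m[N→φ5] = [5, 6, 11, 6]
r3 m[P→φ1] = [6, 3, 5, 6]
r3 m[P→φ6] = [0, 0, 0, 0]
r3 m[M→φ1] = [17, 5, 1, 7]
r3 m[M→φ2] = [8, 1, 1, 0]
r3 m[M→φ4] = [9, 4, 0, 7]
r3 m[D→φ0] = [2, 1, 7, 5]
r3 m[D→φ7] = [1, 0, 2, 3]
r4 m[φ0→N] = [5, 1, 7, 3]
r4 m[φ0→D] = [8, 8, 6, 13]
r4 m[φ1→N] = [9, 9, 4, 4]
r4 m[φ1→P] = [7, 11, 13, 13]
r4 m[φ1→M] = [12, 14, 12, 10]
r4 m[φ2→M] = [9, 4, 0, 7]
r4 m[φ3→N] = [1, 6, 5, 4]
r4 m[φ4→M] = [8, 1, 1, 0]
r4 m[φ5→N] = [1, 9, 6, 5]
r4 m[φ6→P] = [6, 3, 5, 6]
r4 m[φ7→D] = [2, 1, 7, 5]
r4 m[N→φ0] = [11, 24, 15, 13]
r4 m[N→φ1] = [7, 16, 18, 12]
r4 m[N→φ3] = [15, 19, 17, 12]
r4 m[N→φ5] = [15, 16, 16, 11]
r4 m[P→φ1] = [6, 3, 5, 6]
r4 m[P→φ6] = [7, 11, 13, 13]
r4 m[M→φ1] = [17, 5, 1, 7]
r4 m[M→φ2] = [20, 15, 13, 10]
r4 m[M→φ4] = [21, 18, 12, 17]
r4 m[D→φ0] = [2, 1, 7, 5]
r4 m[D→φ7] = [8, 8, 6, 13]
r5 m[φ0→N] = [5, 1, 7, 3]
r5 m[φ0→D] = [15, 15, 13, 17]
r5 m[φ1→N] = [9, 9, 4, 4]
r5 m[φ1→P] = [10, 13, 16, 16]
r5 m[φ1→M] = [15, 17, 15, 13]
r5 m[φ2→M] = [9, 4, 0, 7]
r5 m[φ3→N] = [1, 6, 5, 4]
r5 m[φ4→M] = [8, 1, 1, 0]
r5 m[φ5→N] = [1, 9, 6, 5]
r5 m[φ6→P] = [6, 3, 5, 6]
r5 m[φ7→D] = [2, 1, 7, 5]
r5 m[N→φ0] = [11, 24, 15, 13]
r5 m[N→φ1] = [7, 16, 18, 12]
r5 m[N→φ3] = [15, 19, 17, 12]
r5 m[N→φ5] = [15, 16, 16, 11]
r5 m[P→φ1] = [6, 3, 5, 6]
r5 m[P→φ6] = [7, 11, 13, 13]
r5 m[M→φ1] = [17, 5, 1, 7]
r5 m[M→φ2] = [20, 15, 13, 10]
r5 m[M→φ4] = [21, 18, 12, 17]
r5 m[D→φ0] = [2, 1, 7, 5]
r5 m[D→φ7] = [8, 8, 6, 13]
r6 m[φ0→N] = [5, 1, 7, 3]
r6 m[φ0→D] = [15, 15, 13, 17]
r6 m[φ1→N] = [9, 9, 4, 4]
r6 m[φ1→P] = [10, 13, 16, 16]
r6 m[φ1→M] = [15, 17, 15, 13]
r6 m[φ2→M] = [9, 4, 0, 7]
r6 m[φ3→N] = [1, 6, 5, 4]
r6 m[φ4→M] = [8, 1, 1, 0]
r6 m[φ5→N] = [1, 9, 6, 5]
r6 m[φ6→P] = [6, 3, 5, 6]
r6 m[φ7→D] = [2, 1, 7, 5]
r6 m[N→φ0] = [11, 24, 15, 13]
r6 m[N→φ1] = [7, 16, 18, 12]
r6 m[N→φ3] = [15, 19, 17, 12]
r6 m[N→φ5] = [15, 16, 16, 11]
r6 m[P→φ1] = [6, 3, 5, 6]
r6 m[P→φ6] = [10, 13, 16, 16]
r6 m[M→φ1] = [17, 5, 1, 7]
r6 m[M→φ2] = [23, 18, 16, 13]
r6 m[M→φ4] = [24, 21, 15, 20]
r6 m[D→φ0] = [2, 1, 7, 5]
r6 m[D→φ7] = [15, 15, 13, 17]
r7 m[φ0→N] = [5, 1, 7, 3]
r7 m[φ0→D] = [15, 15, 13, 17]
r7 m[φ1→N] = [9, 9, 4, 4]
r7 m[φ1→P] = [10, 13, 16, 16]
r7 m[φ1→M] = [15, 17, 15, 13]
r7 m[φ2→M] = [9, 4, 0, 7]
r7 m[φ3→N] = [1, 6, 5, 4]
r7 m[φ4→M] = [8, 1, 1, 0]
r7 m[φ5→N] = [1, 9, 6, 5]
r7 m[φ6→P] = [6, 3, 5, 6]
r7 m[φ7→D] = [2, 1, 7, 5]
r7 m[N→φ0] = [11, 24, 15, 13]
r7 m[N→φ1] = [7, 16, 18, 12]
r7 m[N→φ3] = [15, 19, 17, 12]
r7 m[N→φ5] = [15, 16, 16, 11]
r7 m[P→φ1] = [6, 3, 5, 6]
r7 m[P→φ6] = [10, 13, 16, 16]
r7 m[M→φ1] = [17, 5, 1, 7]
r7 m[M→φ2] = [23, 18, 16, 13]
r7 m[M→φ4] = [24, 21, 15, 20]
r7 m[D→φ0] = [2, 1, 7, 5]
r7 m[D→φ7] = [15, 15, 13, 17]
fixed point reached at round 7
b[M] = ⊗ incoming = [32, 22, 16, 20]

b[M] = [32, 22, 16, 20]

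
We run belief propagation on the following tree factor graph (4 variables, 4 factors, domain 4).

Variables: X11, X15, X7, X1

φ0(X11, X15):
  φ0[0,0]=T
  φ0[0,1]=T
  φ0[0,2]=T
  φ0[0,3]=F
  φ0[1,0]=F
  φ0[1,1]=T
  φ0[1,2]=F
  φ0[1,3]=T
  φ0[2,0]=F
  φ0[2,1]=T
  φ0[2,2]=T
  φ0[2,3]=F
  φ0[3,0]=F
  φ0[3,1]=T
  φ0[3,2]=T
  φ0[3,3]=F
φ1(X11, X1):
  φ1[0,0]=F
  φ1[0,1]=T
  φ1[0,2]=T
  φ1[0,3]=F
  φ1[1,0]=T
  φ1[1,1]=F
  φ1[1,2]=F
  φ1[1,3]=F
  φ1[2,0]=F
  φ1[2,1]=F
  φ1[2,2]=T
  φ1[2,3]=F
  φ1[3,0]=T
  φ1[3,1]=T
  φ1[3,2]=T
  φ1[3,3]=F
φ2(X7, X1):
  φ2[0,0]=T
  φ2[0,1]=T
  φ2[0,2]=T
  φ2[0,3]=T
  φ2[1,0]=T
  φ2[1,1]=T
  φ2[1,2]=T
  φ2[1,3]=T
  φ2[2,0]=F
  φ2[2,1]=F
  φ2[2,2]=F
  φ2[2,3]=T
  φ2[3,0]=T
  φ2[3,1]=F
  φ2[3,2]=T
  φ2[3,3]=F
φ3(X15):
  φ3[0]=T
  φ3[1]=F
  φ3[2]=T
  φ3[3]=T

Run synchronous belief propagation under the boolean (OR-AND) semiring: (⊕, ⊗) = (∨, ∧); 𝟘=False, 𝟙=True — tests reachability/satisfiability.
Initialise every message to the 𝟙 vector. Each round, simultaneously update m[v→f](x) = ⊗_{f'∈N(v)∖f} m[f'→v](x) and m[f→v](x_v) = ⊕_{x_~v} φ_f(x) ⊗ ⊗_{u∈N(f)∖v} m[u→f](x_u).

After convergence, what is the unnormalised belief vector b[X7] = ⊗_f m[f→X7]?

init: all messages = 𝟙 over 4 values
r1 m[φ0→X11] = [T, T, T, T]
r1 m[φ0→X15] = [T, T, T, T]
r1 m[φ1→X11] = [T, T, T, T]
r1 m[φ1→X1] = [T, T, T, F]
r1 m[φ2→X7] = [T, T, T, T]
r1 m[φ2→X1] = [T, T, T, T]
r1 m[φ3→X15] = [T, F, T, T]
r1 m[X11→φ0] = [T, T, T, T]
r1 m[X11→φ1] = [T, T, T, T]
r1 m[X15→φ0] = [T, T, T, T]
r1 m[X15→φ3] = [T, T, T, T]
r1 m[X7→φ2] = [T, T, T, T]
r1 m[X1→φ1] = [T, T, T, T]
r1 m[X1→φ2] = [T, T, T, T]
r2 m[φ0→X11] = [T, T, T, T]
r2 m[φ0→X15] = [T, T, T, T]
r2 m[φ1→X11] = [T, T, T, T]
r2 m[φ1→X1] = [T, T, T, F]
r2 m[φ2→X7] = [T, T, T, T]
r2 m[φ2→X1] = [T, T, T, T]
r2 m[φ3→X15] = [T, F, T, T]
r2 m[X11→φ0] = [T, T, T, T]
r2 m[X11→φ1] = [T, T, T, T]
r2 m[X15→φ0] = [T, F, T, T]
r2 m[X15→φ3] = [T, T, T, T]
r2 m[X7→φ2] = [T, T, T, T]
r2 m[X1→φ1] = [T, T, T, T]
r2 m[X1→φ2] = [T, T, T, F]
r3 m[φ0→X11] = [T, T, T, T]
r3 m[φ0→X15] = [T, T, T, T]
r3 m[φ1→X11] = [T, T, T, T]
r3 m[φ1→X1] = [T, T, T, F]
r3 m[φ2→X7] = [T, T, F, T]
r3 m[φ2→X1] = [T, T, T, T]
r3 m[φ3→X15] = [T, F, T, T]
r3 m[X11→φ0] = [T, T, T, T]
r3 m[X11→φ1] = [T, T, T, T]
r3 m[X15→φ0] = [T, F, T, T]
r3 m[X15→φ3] = [T, T, T, T]
r3 m[X7→φ2] = [T, T, T, T]
r3 m[X1→φ1] = [T, T, T, T]
r3 m[X1→φ2] = [T, T, T, F]
r4 m[φ0→X11] = [T, T, T, T]
r4 m[φ0→X15] = [T, T, T, T]
r4 m[φ1→X11] = [T, T, T, T]
r4 m[φ1→X1] = [T, T, T, F]
r4 m[φ2→X7] = [T, T, F, T]
r4 m[φ2→X1] = [T, T, T, T]
r4 m[φ3→X15] = [T, F, T, T]
r4 m[X11→φ0] = [T, T, T, T]
r4 m[X11→φ1] = [T, T, T, T]
r4 m[X15→φ0] = [T, F, T, T]
r4 m[X15→φ3] = [T, T, T, T]
r4 m[X7→φ2] = [T, T, T, T]
r4 m[X1→φ1] = [T, T, T, T]
r4 m[X1→φ2] = [T, T, T, F]
fixed point reached at round 4
b[X7] = ⊗ incoming = [T, T, F, T]

b[X7] = [T, T, F, T]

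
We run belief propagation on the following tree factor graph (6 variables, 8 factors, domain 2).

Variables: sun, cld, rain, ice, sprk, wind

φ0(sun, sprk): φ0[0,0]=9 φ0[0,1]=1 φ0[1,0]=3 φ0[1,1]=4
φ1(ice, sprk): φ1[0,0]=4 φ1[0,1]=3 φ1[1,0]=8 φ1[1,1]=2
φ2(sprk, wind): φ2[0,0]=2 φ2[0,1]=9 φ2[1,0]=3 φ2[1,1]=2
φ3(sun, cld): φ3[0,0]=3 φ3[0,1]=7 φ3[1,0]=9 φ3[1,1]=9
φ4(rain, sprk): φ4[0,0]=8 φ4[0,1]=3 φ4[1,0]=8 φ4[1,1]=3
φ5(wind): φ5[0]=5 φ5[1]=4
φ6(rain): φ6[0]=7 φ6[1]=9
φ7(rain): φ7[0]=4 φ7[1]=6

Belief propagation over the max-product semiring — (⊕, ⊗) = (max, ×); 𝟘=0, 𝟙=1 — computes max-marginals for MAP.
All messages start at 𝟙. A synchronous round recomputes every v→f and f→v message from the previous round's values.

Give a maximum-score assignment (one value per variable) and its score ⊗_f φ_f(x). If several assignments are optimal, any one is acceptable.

init: all messages = 𝟙 over 2 values
r1 m[φ0→sun] = [9, 4]
r1 m[φ0→sprk] = [9, 4]
r1 m[φ1→ice] = [4, 8]
r1 m[φ1→sprk] = [8, 3]
r1 m[φ2→sprk] = [9, 3]
r1 m[φ2→wind] = [3, 9]
r1 m[φ3→sun] = [7, 9]
r1 m[φ3→cld] = [9, 9]
r1 m[φ4→rain] = [8, 8]
r1 m[φ4→sprk] = [8, 3]
r1 m[φ5→wind] = [5, 4]
r1 m[φ6→rain] = [7, 9]
r1 m[φ7→rain] = [4, 6]
r1 m[sun→φ0] = [1, 1]
r1 m[sun→φ3] = [1, 1]
r1 m[cld→φ3] = [1, 1]
r1 m[rain→φ4] = [1, 1]
r1 m[rain→φ6] = [1, 1]
r1 m[rain→φ7] = [1, 1]
r1 m[ice→φ1] = [1, 1]
r1 m[sprk→φ0] = [1, 1]
r1 m[sprk→φ1] = [1, 1]
r1 m[sprk→φ2] = [1, 1]
r1 m[sprk→φ4] = [1, 1]
r1 m[wind→φ2] = [1, 1]
r1 m[wind→φ5] = [1, 1]
r2 m[φ0→sun] = [9, 4]
r2 m[φ0→sprk] = [9, 4]
r2 m[φ1→ice] = [4, 8]
r2 m[φ1→sprk] = [8, 3]
r2 m[φ2→sprk] = [9, 3]
r2 m[φ2→wind] = [3, 9]
r2 m[φ3→sun] = [7, 9]
r2 m[φ3→cld] = [9, 9]
r2 m[φ4→rain] = [8, 8]
r2 m[φ4→sprk] = [8, 3]
r2 m[φ5→wind] = [5, 4]
r2 m[φ6→rain] = [7, 9]
r2 m[φ7→rain] = [4, 6]
r2 m[sun→φ0] = [7, 9]
r2 m[sun→φ3] = [9, 4]
r2 m[cld→φ3] = [1, 1]
r2 m[rain→φ4] = [28, 54]
r2 m[rain→φ6] = [32, 48]
r2 m[rain→φ7] = [56, 72]
r2 m[ice→φ1] = [1, 1]
r2 m[sprk→φ0] = [576, 27]
r2 m[sprk→φ1] = [648, 36]
r2 m[sprk→φ2] = [576, 36]
r2 m[sprk→φ4] = [648, 36]
r2 m[wind→φ2] = [5, 4]
r2 m[wind→φ5] = [3, 9]
r3 m[φ0→sun] = [5184, 1728]
r3 m[φ0→sprk] = [63, 36]
r3 m[φ1→ice] = [2592, 5184]
r3 m[φ1→sprk] = [8, 3]
r3 m[φ2→sprk] = [36, 15]
r3 m[φ2→wind] = [1152, 5184]
r3 m[φ3→sun] = [7, 9]
r3 m[φ3→cld] = [36, 63]
r3 m[φ4→rain] = [5184, 5184]
r3 m[φ4→sprk] = [432, 162]
r3 m[φ5→wind] = [5, 4]
r3 m[φ6→rain] = [7, 9]
r3 m[φ7→rain] = [4, 6]
r3 m[sun→φ0] = [7, 9]
r3 m[sun→φ3] = [9, 4]
r3 m[cld→φ3] = [1, 1]
r3 m[rain→φ4] = [28, 54]
r3 m[rain→φ6] = [32, 48]
r3 m[rain→φ7] = [56, 72]
r3 m[ice→φ1] = [1, 1]
r3 m[sprk→φ0] = [576, 27]
r3 m[sprk→φ1] = [648, 36]
r3 m[sprk→φ2] = [576, 36]
r3 m[sprk→φ4] = [648, 36]
r3 m[wind→φ2] = [5, 4]
r3 m[wind→φ5] = [3, 9]
r4 m[φ0→sun] = [5184, 1728]
r4 m[φ0→sprk] = [63, 36]
r4 m[φ1→ice] = [2592, 5184]
r4 m[φ1→sprk] = [8, 3]
r4 m[φ2→sprk] = [36, 15]
r4 m[φ2→wind] = [1152, 5184]
r4 m[φ3→sun] = [7, 9]
r4 m[φ3→cld] = [36, 63]
r4 m[φ4→rain] = [5184, 5184]
r4 m[φ4→sprk] = [432, 162]
r4 m[φ5→wind] = [5, 4]
r4 m[φ6→rain] = [7, 9]
r4 m[φ7→rain] = [4, 6]
r4 m[sun→φ0] = [7, 9]
r4 m[sun→φ3] = [5184, 1728]
r4 m[cld→φ3] = [1, 1]
r4 m[rain→φ4] = [28, 54]
r4 m[rain→φ6] = [20736, 31104]
r4 m[rain→φ7] = [36288, 46656]
r4 m[ice→φ1] = [1, 1]
r4 m[sprk→φ0] = [124416, 7290]
r4 m[sprk→φ1] = [979776, 87480]
r4 m[sprk→φ2] = [217728, 17496]
r4 m[sprk→φ4] = [18144, 1620]
r4 m[wind→φ2] = [5, 4]
r4 m[wind→φ5] = [1152, 5184]
r5 m[φ0→sun] = [1119744, 373248]
r5 m[φ0→sprk] = [63, 36]
r5 m[φ1→ice] = [3919104, 7838208]
r5 m[φ1→sprk] = [8, 3]
r5 m[φ2→sprk] = [36, 15]
r5 m[φ2→wind] = [435456, 1959552]
r5 m[φ3→sun] = [7, 9]
r5 m[φ3→cld] = [15552, 36288]
r5 m[φ4→rain] = [145152, 145152]
r5 m[φ4→sprk] = [432, 162]
r5 m[φ5→wind] = [5, 4]
r5 m[φ6→rain] = [7, 9]
r5 m[φ7→rain] = [4, 6]
r5 m[sun→φ0] = [7, 9]
r5 m[sun→φ3] = [5184, 1728]
r5 m[cld→φ3] = [1, 1]
r5 m[rain→φ4] = [28, 54]
r5 m[rain→φ6] = [20736, 31104]
r5 m[rain→φ7] = [36288, 46656]
r5 m[ice→φ1] = [1, 1]
r5 m[sprk→φ0] = [124416, 7290]
r5 m[sprk→φ1] = [979776, 87480]
r5 m[sprk→φ2] = [217728, 17496]
r5 m[sprk→φ4] = [18144, 1620]
r5 m[wind→φ2] = [5, 4]
r5 m[wind→φ5] = [1152, 5184]
r6 m[φ0→sun] = [1119744, 373248]
r6 m[φ0→sprk] = [63, 36]
r6 m[φ1→ice] = [3919104, 7838208]
r6 m[φ1→sprk] = [8, 3]
r6 m[φ2→sprk] = [36, 15]
r6 m[φ2→wind] = [435456, 1959552]
r6 m[φ3→sun] = [7, 9]
r6 m[φ3→cld] = [15552, 36288]
r6 m[φ4→rain] = [145152, 145152]
r6 m[φ4→sprk] = [432, 162]
r6 m[φ5→wind] = [5, 4]
r6 m[φ6→rain] = [7, 9]
r6 m[φ7→rain] = [4, 6]
r6 m[sun→φ0] = [7, 9]
r6 m[sun→φ3] = [1119744, 373248]
r6 m[cld→φ3] = [1, 1]
r6 m[rain→φ4] = [28, 54]
r6 m[rain→φ6] = [580608, 870912]
r6 m[rain→φ7] = [1016064, 1306368]
r6 m[ice→φ1] = [1, 1]
r6 m[sprk→φ0] = [124416, 7290]
r6 m[sprk→φ1] = [979776, 87480]
r6 m[sprk→φ2] = [217728, 17496]
r6 m[sprk→φ4] = [18144, 1620]
r6 m[wind→φ2] = [5, 4]
r6 m[wind→φ5] = [435456, 1959552]
r7 m[φ0→sun] = [1119744, 373248]
r7 m[φ0→sprk] = [63, 36]
r7 m[φ1→ice] = [3919104, 7838208]
r7 m[φ1→sprk] = [8, 3]
r7 m[φ2→sprk] = [36, 15]
r7 m[φ2→wind] = [435456, 1959552]
r7 m[φ3→sun] = [7, 9]
r7 m[φ3→cld] = [3359232, 7838208]
r7 m[φ4→rain] = [145152, 145152]
r7 m[φ4→sprk] = [432, 162]
r7 m[φ5→wind] = [5, 4]
r7 m[φ6→rain] = [7, 9]
r7 m[φ7→rain] = [4, 6]
r7 m[sun→φ0] = [7, 9]
r7 m[sun→φ3] = [1119744, 373248]
r7 m[cld→φ3] = [1, 1]
r7 m[rain→φ4] = [28, 54]
r7 m[rain→φ6] = [580608, 870912]
r7 m[rain→φ7] = [1016064, 1306368]
r7 m[ice→φ1] = [1, 1]
r7 m[sprk→φ0] = [124416, 7290]
r7 m[sprk→φ1] = [979776, 87480]
r7 m[sprk→φ2] = [217728, 17496]
r7 m[sprk→φ4] = [18144, 1620]
r7 m[wind→φ2] = [5, 4]
r7 m[wind→φ5] = [435456, 1959552]
r8 m[φ0→sun] = [1119744, 373248]
r8 m[φ0→sprk] = [63, 36]
r8 m[φ1→ice] = [3919104, 7838208]
r8 m[φ1→sprk] = [8, 3]
r8 m[φ2→sprk] = [36, 15]
r8 m[φ2→wind] = [435456, 1959552]
r8 m[φ3→sun] = [7, 9]
r8 m[φ3→cld] = [3359232, 7838208]
r8 m[φ4→rain] = [145152, 145152]
r8 m[φ4→sprk] = [432, 162]
r8 m[φ5→wind] = [5, 4]
r8 m[φ6→rain] = [7, 9]
r8 m[φ7→rain] = [4, 6]
r8 m[sun→φ0] = [7, 9]
r8 m[sun→φ3] = [1119744, 373248]
r8 m[cld→φ3] = [1, 1]
r8 m[rain→φ4] = [28, 54]
r8 m[rain→φ6] = [580608, 870912]
r8 m[rain→φ7] = [1016064, 1306368]
r8 m[ice→φ1] = [1, 1]
r8 m[sprk→φ0] = [124416, 7290]
r8 m[sprk→φ1] = [979776, 87480]
r8 m[sprk→φ2] = [217728, 17496]
r8 m[sprk→φ4] = [18144, 1620]
r8 m[wind→φ2] = [5, 4]
r8 m[wind→φ5] = [435456, 1959552]
fixed point reached at round 8
traceback from sun: (sun=0, cld=1, rain=1, ice=1, sprk=0, wind=1), score=7838208

assignment: (sun=0, cld=1, rain=1, ice=1, sprk=0, wind=1); score = 7838208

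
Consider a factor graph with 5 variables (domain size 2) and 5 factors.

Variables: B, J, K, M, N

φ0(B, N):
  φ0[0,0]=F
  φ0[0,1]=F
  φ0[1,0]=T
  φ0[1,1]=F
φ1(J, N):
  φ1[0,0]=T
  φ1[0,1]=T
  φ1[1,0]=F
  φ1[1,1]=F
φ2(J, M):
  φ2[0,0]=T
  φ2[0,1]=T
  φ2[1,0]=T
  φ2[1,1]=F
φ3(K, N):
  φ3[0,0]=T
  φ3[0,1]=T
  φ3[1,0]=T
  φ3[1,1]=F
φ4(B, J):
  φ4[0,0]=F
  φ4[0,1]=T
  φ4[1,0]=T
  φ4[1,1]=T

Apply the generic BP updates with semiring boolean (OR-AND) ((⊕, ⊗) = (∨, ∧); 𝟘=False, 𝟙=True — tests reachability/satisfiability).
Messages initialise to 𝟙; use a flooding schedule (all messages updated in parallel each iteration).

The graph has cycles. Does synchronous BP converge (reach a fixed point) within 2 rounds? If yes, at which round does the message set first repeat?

NOT CONVERGED within 2 rounds

init: all messages = 𝟙 over 2 values
r1 m[φ0→B] = [F, T]
r1 m[φ0→N] = [T, F]
r1 m[φ1→J] = [T, F]
r1 m[φ1→N] = [T, T]
r1 m[φ2→J] = [T, T]
r1 m[φ2→M] = [T, T]
r1 m[φ3→K] = [T, T]
r1 m[φ3→N] = [T, T]
r1 m[φ4→B] = [T, T]
r1 m[φ4→J] = [T, T]
r1 m[B→φ0] = [T, T]
r1 m[B→φ4] = [T, T]
r1 m[J→φ1] = [T, T]
r1 m[J→φ2] = [T, T]
r1 m[J→φ4] = [T, T]
r1 m[K→φ3] = [T, T]
r1 m[M→φ2] = [T, T]
r1 m[N→φ0] = [T, T]
r1 m[N→φ1] = [T, T]
r1 m[N→φ3] = [T, T]
r2 m[φ0→B] = [F, T]
r2 m[φ0→N] = [T, F]
r2 m[φ1→J] = [T, F]
r2 m[φ1→N] = [T, T]
r2 m[φ2→J] = [T, T]
r2 m[φ2→M] = [T, T]
r2 m[φ3→K] = [T, T]
r2 m[φ3→N] = [T, T]
r2 m[φ4→B] = [T, T]
r2 m[φ4→J] = [T, T]
r2 m[B→φ0] = [T, T]
r2 m[B→φ4] = [F, T]
r2 m[J→φ1] = [T, T]
r2 m[J→φ2] = [T, F]
r2 m[J→φ4] = [T, F]
r2 m[K→φ3] = [T, T]
r2 m[M→φ2] = [T, T]
r2 m[N→φ0] = [T, T]
r2 m[N→φ1] = [T, F]
r2 m[N→φ3] = [T, F]
no fixed point within 2 rounds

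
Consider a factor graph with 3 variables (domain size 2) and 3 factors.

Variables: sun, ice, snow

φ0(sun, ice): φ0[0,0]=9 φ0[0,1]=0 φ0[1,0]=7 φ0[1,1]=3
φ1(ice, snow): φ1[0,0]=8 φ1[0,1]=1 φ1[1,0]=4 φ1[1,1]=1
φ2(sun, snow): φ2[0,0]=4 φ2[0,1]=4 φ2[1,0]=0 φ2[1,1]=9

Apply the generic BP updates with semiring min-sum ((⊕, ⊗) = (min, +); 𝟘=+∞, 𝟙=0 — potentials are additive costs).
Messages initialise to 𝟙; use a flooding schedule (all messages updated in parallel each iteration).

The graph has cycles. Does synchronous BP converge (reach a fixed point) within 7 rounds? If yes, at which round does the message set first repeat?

init: all messages = 𝟙 over 2 values
r1 m[φ0→sun] = [0, 3]
r1 m[φ0→ice] = [7, 0]
r1 m[φ1→ice] = [1, 1]
r1 m[φ1→snow] = [4, 1]
r1 m[φ2→sun] = [4, 0]
r1 m[φ2→snow] = [0, 4]
r1 m[sun→φ0] = [0, 0]
r1 m[sun→φ2] = [0, 0]
r1 m[ice→φ0] = [0, 0]
r1 m[ice→φ1] = [0, 0]
r1 m[snow→φ1] = [0, 0]
r1 m[snow→φ2] = [0, 0]
r2 m[φ0→sun] = [0, 3]
r2 m[φ0→ice] = [7, 0]
r2 m[φ1→ice] = [1, 1]
r2 m[φ1→snow] = [4, 1]
r2 m[φ2→sun] = [4, 0]
r2 m[φ2→snow] = [0, 4]
r2 m[sun→φ0] = [4, 0]
r2 m[sun→φ2] = [0, 3]
r2 m[ice→φ0] = [1, 1]
r2 m[ice→φ1] = [7, 0]
r2 m[snow→φ1] = [0, 4]
r2 m[snow→φ2] = [4, 1]
r3 m[φ0→sun] = [1, 4]
r3 m[φ0→ice] = [7, 3]
r3 m[φ1→ice] = [5, 4]
r3 m[φ1→snow] = [4, 1]
r3 m[φ2→sun] = [5, 4]
r3 m[φ2→snow] = [3, 4]
r3 m[sun→φ0] = [4, 0]
r3 m[sun→φ2] = [0, 3]
r3 m[ice→φ0] = [1, 1]
r3 m[ice→φ1] = [7, 0]
r3 m[snow→φ1] = [0, 4]
r3 m[snow→φ2] = [4, 1]
r4 m[φ0→sun] = [1, 4]
r4 m[φ0→ice] = [7, 3]
r4 m[φ1→ice] = [5, 4]
r4 m[φ1→snow] = [4, 1]
r4 m[φ2→sun] = [5, 4]
r4 m[φ2→snow] = [3, 4]
r4 m[sun→φ0] = [5, 4]
r4 m[sun→φ2] = [1, 4]
r4 m[ice→φ0] = [5, 4]
r4 m[ice→φ1] = [7, 3]
r4 m[snow→φ1] = [3, 4]
r4 m[snow→φ2] = [4, 1]
r5 m[φ0→sun] = [4, 7]
r5 m[φ0→ice] = [11, 5]
r5 m[φ1→ice] = [5, 5]
r5 m[φ1→snow] = [7, 4]
r5 m[φ2→sun] = [5, 4]
r5 m[φ2→snow] = [4, 5]
r5 m[sun→φ0] = [5, 4]
r5 m[sun→φ2] = [1, 4]
r5 m[ice→φ0] = [5, 4]
r5 m[ice→φ1] = [7, 3]
r5 m[snow→φ1] = [3, 4]
r5 m[snow→φ2] = [4, 1]
r6 m[φ0→sun] = [4, 7]
r6 m[φ0→ice] = [11, 5]
r6 m[φ1→ice] = [5, 5]
r6 m[φ1→snow] = [7, 4]
r6 m[φ2→sun] = [5, 4]
r6 m[φ2→snow] = [4, 5]
r6 m[sun→φ0] = [5, 4]
r6 m[sun→φ2] = [4, 7]
r6 m[ice→φ0] = [5, 5]
r6 m[ice→φ1] = [11, 5]
r6 m[snow→φ1] = [4, 5]
r6 m[snow→φ2] = [7, 4]
r7 m[φ0→sun] = [5, 8]
r7 m[φ0→ice] = [11, 5]
r7 m[φ1→ice] = [6, 6]
r7 m[φ1→snow] = [9, 6]
r7 m[φ2→sun] = [8, 7]
r7 m[φ2→snow] = [7, 8]
r7 m[sun→φ0] = [5, 4]
r7 m[sun→φ2] = [4, 7]
r7 m[ice→φ0] = [5, 5]
r7 m[ice→φ1] = [11, 5]
r7 m[snow→φ1] = [4, 5]
r7 m[snow→φ2] = [7, 4]
no fixed point within 7 rounds

NOT CONVERGED within 7 rounds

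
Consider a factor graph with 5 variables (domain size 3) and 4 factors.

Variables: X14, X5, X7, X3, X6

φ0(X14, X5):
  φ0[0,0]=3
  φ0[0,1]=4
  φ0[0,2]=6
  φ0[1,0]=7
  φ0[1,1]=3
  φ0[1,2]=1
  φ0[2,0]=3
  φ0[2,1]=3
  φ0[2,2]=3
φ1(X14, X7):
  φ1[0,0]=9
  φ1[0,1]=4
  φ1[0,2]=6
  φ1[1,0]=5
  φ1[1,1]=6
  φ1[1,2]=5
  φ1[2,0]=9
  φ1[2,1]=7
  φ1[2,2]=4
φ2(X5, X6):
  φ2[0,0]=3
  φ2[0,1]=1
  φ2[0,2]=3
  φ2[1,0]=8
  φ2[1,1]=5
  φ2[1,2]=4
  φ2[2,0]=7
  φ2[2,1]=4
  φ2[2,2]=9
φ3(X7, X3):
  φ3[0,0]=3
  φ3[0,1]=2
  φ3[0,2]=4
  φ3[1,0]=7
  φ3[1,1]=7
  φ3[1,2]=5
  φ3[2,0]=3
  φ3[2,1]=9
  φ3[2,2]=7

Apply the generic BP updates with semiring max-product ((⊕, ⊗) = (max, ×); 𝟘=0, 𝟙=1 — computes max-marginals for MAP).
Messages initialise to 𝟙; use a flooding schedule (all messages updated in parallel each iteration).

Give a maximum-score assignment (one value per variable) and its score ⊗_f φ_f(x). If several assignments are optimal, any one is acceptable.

assignment: (X14=0, X5=2, X7=2, X3=1, X6=2); score = 2916

init: all messages = 𝟙 over 3 values
r1 m[φ0→X14] = [6, 7, 3]
r1 m[φ0→X5] = [7, 4, 6]
r1 m[φ1→X14] = [9, 6, 9]
r1 m[φ1→X7] = [9, 7, 6]
r1 m[φ2→X5] = [3, 8, 9]
r1 m[φ2→X6] = [8, 5, 9]
r1 m[φ3→X7] = [4, 7, 9]
r1 m[φ3→X3] = [7, 9, 7]
r1 m[X14→φ0] = [1, 1, 1]
r1 m[X14→φ1] = [1, 1, 1]
r1 m[X5→φ0] = [1, 1, 1]
r1 m[X5→φ2] = [1, 1, 1]
r1 m[X7→φ1] = [1, 1, 1]
r1 m[X7→φ3] = [1, 1, 1]
r1 m[X3→φ3] = [1, 1, 1]
r1 m[X6→φ2] = [1, 1, 1]
r2 m[φ0→X14] = [6, 7, 3]
r2 m[φ0→X5] = [7, 4, 6]
r2 m[φ1→X14] = [9, 6, 9]
r2 m[φ1→X7] = [9, 7, 6]
r2 m[φ2→X5] = [3, 8, 9]
r2 m[φ2→X6] = [8, 5, 9]
r2 m[φ3→X7] = [4, 7, 9]
r2 m[φ3→X3] = [7, 9, 7]
r2 m[X14→φ0] = [9, 6, 9]
r2 m[X14→φ1] = [6, 7, 3]
r2 m[X5→φ0] = [3, 8, 9]
r2 m[X5→φ2] = [7, 4, 6]
r2 m[X7→φ1] = [4, 7, 9]
r2 m[X7→φ3] = [9, 7, 6]
r2 m[X3→φ3] = [1, 1, 1]
r2 m[X6→φ2] = [1, 1, 1]
r3 m[φ0→X14] = [54, 24, 27]
r3 m[φ0→X5] = [42, 36, 54]
r3 m[φ1→X14] = [54, 45, 49]
r3 m[φ1→X7] = [54, 42, 36]
r3 m[φ2→X5] = [3, 8, 9]
r3 m[φ2→X6] = [42, 24, 54]
r3 m[φ3→X7] = [4, 7, 9]
r3 m[φ3→X3] = [49, 54, 42]
r3 m[X14→φ0] = [9, 6, 9]
r3 m[X14→φ1] = [6, 7, 3]
r3 m[X5→φ0] = [3, 8, 9]
r3 m[X5→φ2] = [7, 4, 6]
r3 m[X7→φ1] = [4, 7, 9]
r3 m[X7→φ3] = [9, 7, 6]
r3 m[X3→φ3] = [1, 1, 1]
r3 m[X6→φ2] = [1, 1, 1]
r4 m[φ0→X14] = [54, 24, 27]
r4 m[φ0→X5] = [42, 36, 54]
r4 m[φ1→X14] = [54, 45, 49]
r4 m[φ1→X7] = [54, 42, 36]
r4 m[φ2→X5] = [3, 8, 9]
r4 m[φ2→X6] = [42, 24, 54]
r4 m[φ3→X7] = [4, 7, 9]
r4 m[φ3→X3] = [49, 54, 42]
r4 m[X14→φ0] = [54, 45, 49]
r4 m[X14→φ1] = [54, 24, 27]
r4 m[X5→φ0] = [3, 8, 9]
r4 m[X5→φ2] = [42, 36, 54]
r4 m[X7→φ1] = [4, 7, 9]
r4 m[X7→φ3] = [54, 42, 36]
r4 m[X3→φ3] = [1, 1, 1]
r4 m[X6→φ2] = [1, 1, 1]
r5 m[φ0→X14] = [54, 24, 27]
r5 m[φ0→X5] = [315, 216, 324]
r5 m[φ1→X14] = [54, 45, 49]
r5 m[φ1→X7] = [486, 216, 324]
r5 m[φ2→X5] = [3, 8, 9]
r5 m[φ2→X6] = [378, 216, 486]
r5 m[φ3→X7] = [4, 7, 9]
r5 m[φ3→X3] = [294, 324, 252]
r5 m[X14→φ0] = [54, 45, 49]
r5 m[X14→φ1] = [54, 24, 27]
r5 m[X5→φ0] = [3, 8, 9]
r5 m[X5→φ2] = [42, 36, 54]
r5 m[X7→φ1] = [4, 7, 9]
r5 m[X7→φ3] = [54, 42, 36]
r5 m[X3→φ3] = [1, 1, 1]
r5 m[X6→φ2] = [1, 1, 1]
r6 m[φ0→X14] = [54, 24, 27]
r6 m[φ0→X5] = [315, 216, 324]
r6 m[φ1→X14] = [54, 45, 49]
r6 m[φ1→X7] = [486, 216, 324]
r6 m[φ2→X5] = [3, 8, 9]
r6 m[φ2→X6] = [378, 216, 486]
r6 m[φ3→X7] = [4, 7, 9]
r6 m[φ3→X3] = [294, 324, 252]
r6 m[X14→φ0] = [54, 45, 49]
r6 m[X14→φ1] = [54, 24, 27]
r6 m[X5→φ0] = [3, 8, 9]
r6 m[X5→φ2] = [315, 216, 324]
r6 m[X7→φ1] = [4, 7, 9]
r6 m[X7→φ3] = [486, 216, 324]
r6 m[X3→φ3] = [1, 1, 1]
r6 m[X6→φ2] = [1, 1, 1]
r7 m[φ0→X14] = [54, 24, 27]
r7 m[φ0→X5] = [315, 216, 324]
r7 m[φ1→X14] = [54, 45, 49]
r7 m[φ1→X7] = [486, 216, 324]
r7 m[φ2→X5] = [3, 8, 9]
r7 m[φ2→X6] = [2268, 1296, 2916]
r7 m[φ3→X7] = [4, 7, 9]
r7 m[φ3→X3] = [1512, 2916, 2268]
r7 m[X14→φ0] = [54, 45, 49]
r7 m[X14→φ1] = [54, 24, 27]
r7 m[X5→φ0] = [3, 8, 9]
r7 m[X5→φ2] = [315, 216, 324]
r7 m[X7→φ1] = [4, 7, 9]
r7 m[X7→φ3] = [486, 216, 324]
r7 m[X3→φ3] = [1, 1, 1]
r7 m[X6→φ2] = [1, 1, 1]
r8 m[φ0→X14] = [54, 24, 27]
r8 m[φ0→X5] = [315, 216, 324]
r8 m[φ1→X14] = [54, 45, 49]
r8 m[φ1→X7] = [486, 216, 324]
r8 m[φ2→X5] = [3, 8, 9]
r8 m[φ2→X6] = [2268, 1296, 2916]
r8 m[φ3→X7] = [4, 7, 9]
r8 m[φ3→X3] = [1512, 2916, 2268]
r8 m[X14→φ0] = [54, 45, 49]
r8 m[X14→φ1] = [54, 24, 27]
r8 m[X5→φ0] = [3, 8, 9]
r8 m[X5→φ2] = [315, 216, 324]
r8 m[X7→φ1] = [4, 7, 9]
r8 m[X7→φ3] = [486, 216, 324]
r8 m[X3→φ3] = [1, 1, 1]
r8 m[X6→φ2] = [1, 1, 1]
fixed point reached at round 8
traceback from X14: (X14=0, X5=2, X7=2, X3=1, X6=2), score=2916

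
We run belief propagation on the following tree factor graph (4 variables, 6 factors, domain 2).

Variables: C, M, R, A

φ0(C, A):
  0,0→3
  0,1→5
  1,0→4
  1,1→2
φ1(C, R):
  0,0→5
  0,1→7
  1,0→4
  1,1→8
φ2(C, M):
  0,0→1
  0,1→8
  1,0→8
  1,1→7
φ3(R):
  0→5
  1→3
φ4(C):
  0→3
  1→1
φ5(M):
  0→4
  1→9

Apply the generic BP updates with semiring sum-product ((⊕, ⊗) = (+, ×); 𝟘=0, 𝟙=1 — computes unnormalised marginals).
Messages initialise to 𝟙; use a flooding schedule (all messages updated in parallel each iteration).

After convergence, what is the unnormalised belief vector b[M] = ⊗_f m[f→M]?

b[M] = [12864, 96120]

init: all messages = 𝟙 over 2 values
r1 m[φ0→C] = [8, 6]
r1 m[φ0→A] = [7, 7]
r1 m[φ1→C] = [12, 12]
r1 m[φ1→R] = [9, 15]
r1 m[φ2→C] = [9, 15]
r1 m[φ2→M] = [9, 15]
r1 m[φ3→R] = [5, 3]
r1 m[φ4→C] = [3, 1]
r1 m[φ5→M] = [4, 9]
r1 m[C→φ0] = [1, 1]
r1 m[C→φ1] = [1, 1]
r1 m[C→φ2] = [1, 1]
r1 m[C→φ4] = [1, 1]
r1 m[M→φ2] = [1, 1]
r1 m[M→φ5] = [1, 1]
r1 m[R→φ1] = [1, 1]
r1 m[R→φ3] = [1, 1]
r1 m[A→φ0] = [1, 1]
r2 m[φ0→C] = [8, 6]
r2 m[φ0→A] = [7, 7]
r2 m[φ1→C] = [12, 12]
r2 m[φ1→R] = [9, 15]
r2 m[φ2→C] = [9, 15]
r2 m[φ2→M] = [9, 15]
r2 m[φ3→R] = [5, 3]
r2 m[φ4→C] = [3, 1]
r2 m[φ5→M] = [4, 9]
r2 m[C→φ0] = [324, 180]
r2 m[C→φ1] = [216, 90]
r2 m[C→φ2] = [288, 72]
r2 m[C→φ4] = [864, 1080]
r2 m[M→φ2] = [4, 9]
r2 m[M→φ5] = [9, 15]
r2 m[R→φ1] = [5, 3]
r2 m[R→φ3] = [9, 15]
r2 m[A→φ0] = [1, 1]
r3 m[φ0→C] = [8, 6]
r3 m[φ0→A] = [1692, 1980]
r3 m[φ1→C] = [46, 44]
r3 m[φ1→R] = [1440, 2232]
r3 m[φ2→C] = [76, 95]
r3 m[φ2→M] = [864, 2808]
r3 m[φ3→R] = [5, 3]
r3 m[φ4→C] = [3, 1]
r3 m[φ5→M] = [4, 9]
r3 m[C→φ0] = [324, 180]
r3 m[C→φ1] = [216, 90]
r3 m[C→φ2] = [288, 72]
r3 m[C→φ4] = [864, 1080]
r3 m[M→φ2] = [4, 9]
r3 m[M→φ5] = [9, 15]
r3 m[R→φ1] = [5, 3]
r3 m[R→φ3] = [9, 15]
r3 m[A→φ0] = [1, 1]
r4 m[φ0→C] = [8, 6]
r4 m[φ0→A] = [1692, 1980]
r4 m[φ1→C] = [46, 44]
r4 m[φ1→R] = [1440, 2232]
r4 m[φ2→C] = [76, 95]
r4 m[φ2→M] = [864, 2808]
r4 m[φ3→R] = [5, 3]
r4 m[φ4→C] = [3, 1]
r4 m[φ5→M] = [4, 9]
r4 m[C→φ0] = [10488, 4180]
r4 m[C→φ1] = [1824, 570]
r4 m[C→φ2] = [1104, 264]
r4 m[C→φ4] = [27968, 25080]
r4 m[M→φ2] = [4, 9]
r4 m[M→φ5] = [864, 2808]
r4 m[R→φ1] = [5, 3]
r4 m[R→φ3] = [1440, 2232]
r4 m[A→φ0] = [1, 1]
r5 m[φ0→C] = [8, 6]
r5 m[φ0→A] = [48184, 60800]
r5 m[φ1→C] = [46, 44]
r5 m[φ1→R] = [11400, 17328]
r5 m[φ2→C] = [76, 95]
r5 m[φ2→M] = [3216, 10680]
r5 m[φ3→R] = [5, 3]
r5 m[φ4→C] = [3, 1]
r5 m[φ5→M] = [4, 9]
r5 m[C→φ0] = [10488, 4180]
r5 m[C→φ1] = [1824, 570]
r5 m[C→φ2] = [1104, 264]
r5 m[C→φ4] = [27968, 25080]
r5 m[M→φ2] = [4, 9]
r5 m[M→φ5] = [864, 2808]
r5 m[R→φ1] = [5, 3]
r5 m[R→φ3] = [1440, 2232]
r5 m[A→φ0] = [1, 1]
r6 m[φ0→C] = [8, 6]
r6 m[φ0→A] = [48184, 60800]
r6 m[φ1→C] = [46, 44]
r6 m[φ1→R] = [11400, 17328]
r6 m[φ2→C] = [76, 95]
r6 m[φ2→M] = [3216, 10680]
r6 m[φ3→R] = [5, 3]
r6 m[φ4→C] = [3, 1]
r6 m[φ5→M] = [4, 9]
r6 m[C→φ0] = [10488, 4180]
r6 m[C→φ1] = [1824, 570]
r6 m[C→φ2] = [1104, 264]
r6 m[C→φ4] = [27968, 25080]
r6 m[M→φ2] = [4, 9]
r6 m[M→φ5] = [3216, 10680]
r6 m[R→φ1] = [5, 3]
r6 m[R→φ3] = [11400, 17328]
r6 m[A→φ0] = [1, 1]
r7 m[φ0→C] = [8, 6]
r7 m[φ0→A] = [48184, 60800]
r7 m[φ1→C] = [46, 44]
r7 m[φ1→R] = [11400, 17328]
r7 m[φ2→C] = [76, 95]
r7 m[φ2→M] = [3216, 10680]
r7 m[φ3→R] = [5, 3]
r7 m[φ4→C] = [3, 1]
r7 m[φ5→M] = [4, 9]
r7 m[C→φ0] = [10488, 4180]
r7 m[C→φ1] = [1824, 570]
r7 m[C→φ2] = [1104, 264]
r7 m[C→φ4] = [27968, 25080]
r7 m[M→φ2] = [4, 9]
r7 m[M→φ5] = [3216, 10680]
r7 m[R→φ1] = [5, 3]
r7 m[R→φ3] = [11400, 17328]
r7 m[A→φ0] = [1, 1]
fixed point reached at round 7
b[M] = ⊗ incoming = [12864, 96120]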